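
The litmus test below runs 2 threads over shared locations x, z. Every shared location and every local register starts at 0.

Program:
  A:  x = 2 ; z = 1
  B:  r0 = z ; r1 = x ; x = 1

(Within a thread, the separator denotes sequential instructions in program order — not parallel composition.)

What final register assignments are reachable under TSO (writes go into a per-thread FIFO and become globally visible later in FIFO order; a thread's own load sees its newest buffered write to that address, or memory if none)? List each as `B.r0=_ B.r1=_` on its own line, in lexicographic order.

outcome vector order: (B.r0,B.r1)
|TSO outcomes| = 3

B.r0=0 B.r1=0
B.r0=0 B.r1=2
B.r0=1 B.r1=2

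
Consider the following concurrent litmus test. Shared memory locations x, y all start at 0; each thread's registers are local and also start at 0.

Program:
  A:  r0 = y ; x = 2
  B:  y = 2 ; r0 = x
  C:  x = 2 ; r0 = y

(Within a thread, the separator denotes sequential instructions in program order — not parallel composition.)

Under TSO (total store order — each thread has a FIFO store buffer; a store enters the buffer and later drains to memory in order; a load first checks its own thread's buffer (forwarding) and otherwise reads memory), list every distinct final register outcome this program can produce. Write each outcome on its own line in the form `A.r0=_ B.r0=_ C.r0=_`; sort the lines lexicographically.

A.r0=0 B.r0=0 C.r0=0
A.r0=0 B.r0=0 C.r0=2
A.r0=0 B.r0=2 C.r0=0
A.r0=0 B.r0=2 C.r0=2
A.r0=2 B.r0=0 C.r0=0
A.r0=2 B.r0=0 C.r0=2
A.r0=2 B.r0=2 C.r0=0
A.r0=2 B.r0=2 C.r0=2

outcome vector order: (A.r0,B.r0,C.r0)
|TSO outcomes| = 8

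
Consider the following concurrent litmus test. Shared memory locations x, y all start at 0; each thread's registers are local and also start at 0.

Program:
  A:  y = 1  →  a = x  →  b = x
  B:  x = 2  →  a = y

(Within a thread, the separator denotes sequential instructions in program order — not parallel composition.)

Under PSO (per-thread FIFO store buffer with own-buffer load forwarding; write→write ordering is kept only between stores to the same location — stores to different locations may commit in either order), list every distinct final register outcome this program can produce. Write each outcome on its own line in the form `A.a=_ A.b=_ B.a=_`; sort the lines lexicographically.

outcome vector order: (A.a,A.b,B.a)
|PSO outcomes| = 6

A.a=0 A.b=0 B.a=0
A.a=0 A.b=0 B.a=1
A.a=0 A.b=2 B.a=0
A.a=0 A.b=2 B.a=1
A.a=2 A.b=2 B.a=0
A.a=2 A.b=2 B.a=1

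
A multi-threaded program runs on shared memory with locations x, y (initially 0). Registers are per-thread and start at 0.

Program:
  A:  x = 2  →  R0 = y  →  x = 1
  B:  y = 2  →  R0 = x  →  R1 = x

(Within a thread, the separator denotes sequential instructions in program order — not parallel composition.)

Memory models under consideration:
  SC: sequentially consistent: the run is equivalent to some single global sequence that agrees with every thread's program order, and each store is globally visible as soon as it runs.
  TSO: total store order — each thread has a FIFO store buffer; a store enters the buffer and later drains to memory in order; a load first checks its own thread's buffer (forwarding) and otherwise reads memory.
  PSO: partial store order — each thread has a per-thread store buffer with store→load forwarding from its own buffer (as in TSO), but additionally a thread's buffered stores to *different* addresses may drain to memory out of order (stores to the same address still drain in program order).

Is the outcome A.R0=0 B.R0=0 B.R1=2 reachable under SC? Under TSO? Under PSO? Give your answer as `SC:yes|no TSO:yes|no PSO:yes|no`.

outcome vector order: (A.R0,B.R0,B.R1)
SC (9): <0 1 1>; <0 2 1>; <0 2 2>; <2 0 0>; <2 0 1>; <2 0 2>; <2 1 1>; <2 2 1>; <2 2 2>
TSO (12): <0 0 0>; <0 0 1>; <0 0 2>; <0 1 1>; <0 2 1>; <0 2 2>; <2 0 0>; <2 0 1>; <2 0 2>; <2 1 1>; <2 2 1>; <2 2 2>
PSO (12): <0 0 0>; <0 0 1>; <0 0 2>; <0 1 1>; <0 2 1>; <0 2 2>; <2 0 0>; <2 0 1>; <2 0 2>; <2 1 1>; <2 2 1>; <2 2 2>
target <0 0 2> ∈ {TSO,PSO}

SC:no TSO:yes PSO:yes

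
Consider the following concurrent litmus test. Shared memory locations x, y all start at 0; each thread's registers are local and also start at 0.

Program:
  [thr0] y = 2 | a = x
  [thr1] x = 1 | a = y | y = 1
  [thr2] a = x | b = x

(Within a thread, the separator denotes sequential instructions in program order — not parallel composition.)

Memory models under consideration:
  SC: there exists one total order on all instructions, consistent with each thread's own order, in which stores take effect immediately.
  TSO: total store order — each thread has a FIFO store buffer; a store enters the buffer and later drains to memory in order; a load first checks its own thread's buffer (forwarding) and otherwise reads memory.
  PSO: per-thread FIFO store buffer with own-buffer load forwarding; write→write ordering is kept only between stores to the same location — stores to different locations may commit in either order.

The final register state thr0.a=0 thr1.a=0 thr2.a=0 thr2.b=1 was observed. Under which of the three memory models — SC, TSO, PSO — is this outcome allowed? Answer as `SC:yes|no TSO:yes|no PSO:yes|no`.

outcome vector order: (thr0.a,thr1.a,thr2.a,thr2.b)
under SC → 0/2/0/0, 0/2/0/1, 0/2/1/1, 1/0/0/0, 1/0/0/1, 1/0/1/1, 1/2/0/0, 1/2/0/1, 1/2/1/1
under TSO → 0/0/0/0, 0/0/0/1, 0/0/1/1, 0/2/0/0, 0/2/0/1, 0/2/1/1, 1/0/0/0, 1/0/0/1, 1/0/1/1, 1/2/0/0, 1/2/0/1, 1/2/1/1
under PSO → 0/0/0/0, 0/0/0/1, 0/0/1/1, 0/2/0/0, 0/2/0/1, 0/2/1/1, 1/0/0/0, 1/0/0/1, 1/0/1/1, 1/2/0/0, 1/2/0/1, 1/2/1/1
target 0/0/0/1 ∈ {TSO,PSO}

SC:no TSO:yes PSO:yes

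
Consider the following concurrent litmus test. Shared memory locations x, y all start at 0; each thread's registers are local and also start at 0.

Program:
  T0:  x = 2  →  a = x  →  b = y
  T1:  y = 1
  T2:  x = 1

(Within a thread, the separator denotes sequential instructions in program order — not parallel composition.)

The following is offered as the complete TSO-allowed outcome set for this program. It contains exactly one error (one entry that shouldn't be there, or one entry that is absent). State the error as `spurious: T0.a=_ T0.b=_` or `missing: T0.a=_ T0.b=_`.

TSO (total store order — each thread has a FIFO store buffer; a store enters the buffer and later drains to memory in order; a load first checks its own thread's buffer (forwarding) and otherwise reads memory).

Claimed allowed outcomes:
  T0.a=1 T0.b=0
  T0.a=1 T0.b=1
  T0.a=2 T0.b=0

outcome vector order: (T0.a,T0.b)
[TSO] allowed = {<1 0> <1 1> <2 0> <2 1>}
TSO∖claimed = {<2 1>}

missing: T0.a=2 T0.b=1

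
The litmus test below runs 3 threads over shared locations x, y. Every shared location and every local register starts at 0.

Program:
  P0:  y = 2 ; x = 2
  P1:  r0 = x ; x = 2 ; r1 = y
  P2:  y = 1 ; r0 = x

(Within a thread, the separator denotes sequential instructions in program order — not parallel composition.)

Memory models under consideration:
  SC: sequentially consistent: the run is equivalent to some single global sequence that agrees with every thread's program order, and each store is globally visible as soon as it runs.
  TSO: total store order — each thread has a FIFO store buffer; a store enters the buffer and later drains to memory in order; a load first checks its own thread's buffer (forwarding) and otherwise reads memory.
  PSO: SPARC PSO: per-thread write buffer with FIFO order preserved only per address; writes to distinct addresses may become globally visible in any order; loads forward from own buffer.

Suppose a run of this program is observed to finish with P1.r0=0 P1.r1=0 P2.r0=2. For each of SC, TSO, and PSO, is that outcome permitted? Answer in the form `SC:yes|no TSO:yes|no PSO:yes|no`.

SC:yes TSO:yes PSO:yes

outcome vector order: (P1.r0,P1.r1,P2.r0)
SC: 9 outcomes — {(0,0,2); (0,1,0); (0,1,2); (0,2,0); (0,2,2); (2,1,0); (2,1,2); (2,2,0); (2,2,2)}
TSO: 10 outcomes — {(0,0,0); (0,0,2); (0,1,0); (0,1,2); (0,2,0); (0,2,2); (2,1,0); (2,1,2); (2,2,0); (2,2,2)}
PSO: 12 outcomes — {(0,0,0); (0,0,2); (0,1,0); (0,1,2); (0,2,0); (0,2,2); (2,0,0); (2,0,2); (2,1,0); (2,1,2); (2,2,0); (2,2,2)}
target (0,0,2) ∈ {SC,TSO,PSO}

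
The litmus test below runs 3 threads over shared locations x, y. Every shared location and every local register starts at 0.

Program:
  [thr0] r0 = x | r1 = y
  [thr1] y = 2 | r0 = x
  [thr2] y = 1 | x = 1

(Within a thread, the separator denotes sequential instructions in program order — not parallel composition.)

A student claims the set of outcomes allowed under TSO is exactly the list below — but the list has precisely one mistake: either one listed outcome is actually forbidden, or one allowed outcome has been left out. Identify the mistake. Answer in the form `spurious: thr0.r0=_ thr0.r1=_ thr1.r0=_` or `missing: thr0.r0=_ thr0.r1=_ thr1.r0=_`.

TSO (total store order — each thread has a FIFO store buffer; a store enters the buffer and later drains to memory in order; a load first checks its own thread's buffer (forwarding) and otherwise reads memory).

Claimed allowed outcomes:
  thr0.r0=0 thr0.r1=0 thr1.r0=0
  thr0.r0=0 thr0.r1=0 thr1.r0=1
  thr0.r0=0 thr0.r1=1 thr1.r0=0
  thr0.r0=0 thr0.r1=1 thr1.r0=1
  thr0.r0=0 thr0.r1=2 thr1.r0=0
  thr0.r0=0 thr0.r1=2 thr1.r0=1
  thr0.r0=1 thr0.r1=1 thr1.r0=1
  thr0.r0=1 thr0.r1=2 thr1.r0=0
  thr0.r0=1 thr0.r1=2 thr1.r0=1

outcome vector order: (thr0.r0,thr0.r1,thr1.r0)
under TSO → (0,0,0) (0,0,1) (0,1,0) (0,1,1) (0,2,0) (0,2,1) (1,1,0) (1,1,1) (1,2,0) (1,2,1)
TSO∖claimed = {(1,1,0)}

missing: thr0.r0=1 thr0.r1=1 thr1.r0=0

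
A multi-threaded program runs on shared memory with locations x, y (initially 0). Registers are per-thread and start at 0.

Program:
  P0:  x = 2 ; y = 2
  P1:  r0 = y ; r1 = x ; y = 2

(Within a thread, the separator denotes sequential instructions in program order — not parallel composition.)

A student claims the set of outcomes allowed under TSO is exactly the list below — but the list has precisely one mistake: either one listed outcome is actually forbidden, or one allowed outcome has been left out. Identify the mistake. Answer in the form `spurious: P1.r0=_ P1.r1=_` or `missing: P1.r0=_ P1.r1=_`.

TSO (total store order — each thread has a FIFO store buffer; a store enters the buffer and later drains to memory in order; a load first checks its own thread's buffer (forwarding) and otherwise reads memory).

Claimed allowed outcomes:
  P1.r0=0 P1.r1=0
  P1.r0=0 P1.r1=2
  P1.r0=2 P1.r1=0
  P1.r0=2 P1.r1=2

outcome vector order: (P1.r0,P1.r1)
under TSO → 0/0 0/2 2/2
claimed∖TSO = {2/0}

spurious: P1.r0=2 P1.r1=0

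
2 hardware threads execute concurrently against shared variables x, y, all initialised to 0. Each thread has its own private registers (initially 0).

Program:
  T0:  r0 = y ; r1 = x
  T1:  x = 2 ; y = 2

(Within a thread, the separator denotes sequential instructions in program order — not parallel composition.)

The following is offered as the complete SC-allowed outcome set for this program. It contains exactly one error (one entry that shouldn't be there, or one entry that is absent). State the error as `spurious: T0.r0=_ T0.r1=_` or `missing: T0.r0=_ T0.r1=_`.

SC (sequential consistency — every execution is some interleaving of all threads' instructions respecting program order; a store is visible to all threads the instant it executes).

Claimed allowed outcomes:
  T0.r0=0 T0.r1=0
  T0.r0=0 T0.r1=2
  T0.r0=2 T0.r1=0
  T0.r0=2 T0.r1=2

spurious: T0.r0=2 T0.r1=0

outcome vector order: (T0.r0,T0.r1)
under SC → (0,0) (0,2) (2,2)
claimed∖SC = {(2,0)}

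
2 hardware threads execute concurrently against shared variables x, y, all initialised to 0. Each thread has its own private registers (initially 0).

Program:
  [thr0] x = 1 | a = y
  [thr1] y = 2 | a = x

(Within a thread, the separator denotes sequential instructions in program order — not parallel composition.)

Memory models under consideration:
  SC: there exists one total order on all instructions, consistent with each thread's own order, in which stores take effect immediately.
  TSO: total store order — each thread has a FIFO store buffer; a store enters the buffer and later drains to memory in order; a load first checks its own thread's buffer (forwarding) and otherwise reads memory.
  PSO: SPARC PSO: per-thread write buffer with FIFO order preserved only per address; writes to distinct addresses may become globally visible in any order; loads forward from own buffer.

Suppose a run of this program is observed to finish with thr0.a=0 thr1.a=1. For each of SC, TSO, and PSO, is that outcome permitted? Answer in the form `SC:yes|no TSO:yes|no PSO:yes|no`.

SC:yes TSO:yes PSO:yes

outcome vector order: (thr0.a,thr1.a)
[SC] allowed = {(0,1), (2,0), (2,1)}
[TSO] allowed = {(0,0), (0,1), (2,0), (2,1)}
[PSO] allowed = {(0,0), (0,1), (2,0), (2,1)}
target (0,1) ∈ {SC,TSO,PSO}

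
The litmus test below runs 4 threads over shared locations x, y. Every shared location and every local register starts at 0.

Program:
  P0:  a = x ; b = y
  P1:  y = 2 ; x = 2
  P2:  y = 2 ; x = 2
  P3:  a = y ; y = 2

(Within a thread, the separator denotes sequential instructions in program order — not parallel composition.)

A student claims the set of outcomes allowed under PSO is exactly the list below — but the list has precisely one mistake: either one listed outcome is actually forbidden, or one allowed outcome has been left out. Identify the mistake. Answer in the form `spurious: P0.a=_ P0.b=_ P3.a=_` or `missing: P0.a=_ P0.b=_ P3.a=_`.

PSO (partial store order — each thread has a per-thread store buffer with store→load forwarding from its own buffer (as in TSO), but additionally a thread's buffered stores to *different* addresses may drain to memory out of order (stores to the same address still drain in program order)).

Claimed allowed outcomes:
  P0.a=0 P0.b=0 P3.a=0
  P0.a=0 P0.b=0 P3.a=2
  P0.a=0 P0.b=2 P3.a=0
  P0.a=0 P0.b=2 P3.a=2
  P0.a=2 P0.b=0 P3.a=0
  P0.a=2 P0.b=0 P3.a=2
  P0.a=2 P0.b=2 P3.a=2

outcome vector order: (P0.a,P0.b,P3.a)
under PSO → (0,0,0), (0,0,2), (0,2,0), (0,2,2), (2,0,0), (2,0,2), (2,2,0), (2,2,2)
PSO∖claimed = {(2,2,0)}

missing: P0.a=2 P0.b=2 P3.a=0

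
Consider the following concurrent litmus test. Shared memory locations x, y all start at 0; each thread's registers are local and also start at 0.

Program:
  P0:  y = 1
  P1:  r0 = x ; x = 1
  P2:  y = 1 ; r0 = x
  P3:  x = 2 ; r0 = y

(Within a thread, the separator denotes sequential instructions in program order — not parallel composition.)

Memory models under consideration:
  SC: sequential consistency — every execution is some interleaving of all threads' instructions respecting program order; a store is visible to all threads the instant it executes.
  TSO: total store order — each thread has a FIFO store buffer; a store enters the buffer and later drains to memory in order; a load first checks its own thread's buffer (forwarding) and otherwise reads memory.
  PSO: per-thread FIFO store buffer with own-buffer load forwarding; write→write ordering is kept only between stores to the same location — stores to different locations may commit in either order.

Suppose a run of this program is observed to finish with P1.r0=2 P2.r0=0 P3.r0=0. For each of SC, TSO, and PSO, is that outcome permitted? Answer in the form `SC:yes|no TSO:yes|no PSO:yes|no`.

outcome vector order: (P1.r0,P2.r0,P3.r0)
[SC] allowed = {<0 0 1>; <0 1 0>; <0 1 1>; <0 2 0>; <0 2 1>; <2 0 1>; <2 1 0>; <2 1 1>; <2 2 0>; <2 2 1>}
[TSO] allowed = {<0 0 0>; <0 0 1>; <0 1 0>; <0 1 1>; <0 2 0>; <0 2 1>; <2 0 0>; <2 0 1>; <2 1 0>; <2 1 1>; <2 2 0>; <2 2 1>}
[PSO] allowed = {<0 0 0>; <0 0 1>; <0 1 0>; <0 1 1>; <0 2 0>; <0 2 1>; <2 0 0>; <2 0 1>; <2 1 0>; <2 1 1>; <2 2 0>; <2 2 1>}
target <2 0 0> ∈ {TSO,PSO}

SC:no TSO:yes PSO:yes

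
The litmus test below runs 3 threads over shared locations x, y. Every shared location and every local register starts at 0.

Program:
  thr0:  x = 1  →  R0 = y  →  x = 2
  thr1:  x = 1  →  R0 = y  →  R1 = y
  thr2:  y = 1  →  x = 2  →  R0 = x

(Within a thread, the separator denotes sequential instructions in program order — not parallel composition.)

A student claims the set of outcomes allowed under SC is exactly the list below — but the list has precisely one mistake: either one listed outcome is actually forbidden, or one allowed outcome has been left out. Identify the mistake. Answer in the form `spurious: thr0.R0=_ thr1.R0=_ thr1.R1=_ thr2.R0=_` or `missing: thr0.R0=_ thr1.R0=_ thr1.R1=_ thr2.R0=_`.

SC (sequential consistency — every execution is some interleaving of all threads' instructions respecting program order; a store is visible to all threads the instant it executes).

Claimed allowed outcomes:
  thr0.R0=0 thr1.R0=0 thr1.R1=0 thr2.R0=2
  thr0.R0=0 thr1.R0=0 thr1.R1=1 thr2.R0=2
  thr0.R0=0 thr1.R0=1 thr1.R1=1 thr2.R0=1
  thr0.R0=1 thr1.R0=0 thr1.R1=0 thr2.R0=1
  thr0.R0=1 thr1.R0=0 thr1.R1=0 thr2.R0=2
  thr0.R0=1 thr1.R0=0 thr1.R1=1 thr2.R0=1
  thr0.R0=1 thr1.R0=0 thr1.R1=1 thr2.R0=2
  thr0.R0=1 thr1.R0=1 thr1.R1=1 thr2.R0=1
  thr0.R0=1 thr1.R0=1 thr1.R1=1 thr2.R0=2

outcome vector order: (thr0.R0,thr1.R0,thr1.R1,thr2.R0)
SC (10): 0/0/0/2, 0/0/1/2, 0/1/1/1, 0/1/1/2, 1/0/0/1, 1/0/0/2, 1/0/1/1, 1/0/1/2, 1/1/1/1, 1/1/1/2
SC∖claimed = {0/1/1/2}

missing: thr0.R0=0 thr1.R0=1 thr1.R1=1 thr2.R0=2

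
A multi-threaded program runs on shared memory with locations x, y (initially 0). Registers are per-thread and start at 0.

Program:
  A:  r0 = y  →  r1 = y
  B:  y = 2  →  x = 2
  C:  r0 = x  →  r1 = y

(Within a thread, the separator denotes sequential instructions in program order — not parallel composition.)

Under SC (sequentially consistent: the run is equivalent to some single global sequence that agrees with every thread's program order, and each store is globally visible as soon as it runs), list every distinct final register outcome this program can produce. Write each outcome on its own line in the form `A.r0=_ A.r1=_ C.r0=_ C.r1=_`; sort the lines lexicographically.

A.r0=0 A.r1=0 C.r0=0 C.r1=0
A.r0=0 A.r1=0 C.r0=0 C.r1=2
A.r0=0 A.r1=0 C.r0=2 C.r1=2
A.r0=0 A.r1=2 C.r0=0 C.r1=0
A.r0=0 A.r1=2 C.r0=0 C.r1=2
A.r0=0 A.r1=2 C.r0=2 C.r1=2
A.r0=2 A.r1=2 C.r0=0 C.r1=0
A.r0=2 A.r1=2 C.r0=0 C.r1=2
A.r0=2 A.r1=2 C.r0=2 C.r1=2

outcome vector order: (A.r0,A.r1,C.r0,C.r1)
|SC outcomes| = 9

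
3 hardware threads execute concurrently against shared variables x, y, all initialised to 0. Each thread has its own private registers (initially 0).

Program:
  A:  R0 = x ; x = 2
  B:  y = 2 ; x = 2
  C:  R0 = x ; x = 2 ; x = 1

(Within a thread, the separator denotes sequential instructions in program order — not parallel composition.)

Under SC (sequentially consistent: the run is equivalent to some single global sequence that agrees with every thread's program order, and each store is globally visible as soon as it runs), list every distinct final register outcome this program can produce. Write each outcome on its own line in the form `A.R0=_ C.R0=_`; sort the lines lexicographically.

outcome vector order: (A.R0,C.R0)
|SC outcomes| = 6

A.R0=0 C.R0=0
A.R0=0 C.R0=2
A.R0=1 C.R0=0
A.R0=1 C.R0=2
A.R0=2 C.R0=0
A.R0=2 C.R0=2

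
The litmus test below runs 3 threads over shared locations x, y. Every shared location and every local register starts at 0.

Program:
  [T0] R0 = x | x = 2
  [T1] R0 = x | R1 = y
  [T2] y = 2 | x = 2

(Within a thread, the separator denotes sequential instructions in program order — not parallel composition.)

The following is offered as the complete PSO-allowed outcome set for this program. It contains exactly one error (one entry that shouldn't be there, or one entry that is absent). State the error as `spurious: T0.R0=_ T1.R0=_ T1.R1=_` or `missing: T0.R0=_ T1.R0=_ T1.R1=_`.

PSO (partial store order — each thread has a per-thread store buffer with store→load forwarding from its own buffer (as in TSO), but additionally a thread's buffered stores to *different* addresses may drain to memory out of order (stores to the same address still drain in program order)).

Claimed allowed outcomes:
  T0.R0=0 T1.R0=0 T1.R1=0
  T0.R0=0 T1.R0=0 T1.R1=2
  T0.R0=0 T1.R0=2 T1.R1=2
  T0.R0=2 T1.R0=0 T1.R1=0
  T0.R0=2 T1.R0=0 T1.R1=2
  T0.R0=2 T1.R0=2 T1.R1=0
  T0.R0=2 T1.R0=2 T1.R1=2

missing: T0.R0=0 T1.R0=2 T1.R1=0

outcome vector order: (T0.R0,T1.R0,T1.R1)
PSO: 8 outcomes — {0/0/0, 0/0/2, 0/2/0, 0/2/2, 2/0/0, 2/0/2, 2/2/0, 2/2/2}
PSO∖claimed = {0/2/0}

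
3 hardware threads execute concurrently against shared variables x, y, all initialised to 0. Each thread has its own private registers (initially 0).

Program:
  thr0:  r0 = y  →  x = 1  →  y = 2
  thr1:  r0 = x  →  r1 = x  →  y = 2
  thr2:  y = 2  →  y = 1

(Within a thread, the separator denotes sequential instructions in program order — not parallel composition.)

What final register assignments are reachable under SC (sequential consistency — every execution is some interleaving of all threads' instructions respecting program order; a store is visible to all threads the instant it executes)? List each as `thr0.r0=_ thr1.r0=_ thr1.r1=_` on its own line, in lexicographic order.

thr0.r0=0 thr1.r0=0 thr1.r1=0
thr0.r0=0 thr1.r0=0 thr1.r1=1
thr0.r0=0 thr1.r0=1 thr1.r1=1
thr0.r0=1 thr1.r0=0 thr1.r1=0
thr0.r0=1 thr1.r0=0 thr1.r1=1
thr0.r0=1 thr1.r0=1 thr1.r1=1
thr0.r0=2 thr1.r0=0 thr1.r1=0
thr0.r0=2 thr1.r0=0 thr1.r1=1
thr0.r0=2 thr1.r0=1 thr1.r1=1

outcome vector order: (thr0.r0,thr1.r0,thr1.r1)
|SC outcomes| = 9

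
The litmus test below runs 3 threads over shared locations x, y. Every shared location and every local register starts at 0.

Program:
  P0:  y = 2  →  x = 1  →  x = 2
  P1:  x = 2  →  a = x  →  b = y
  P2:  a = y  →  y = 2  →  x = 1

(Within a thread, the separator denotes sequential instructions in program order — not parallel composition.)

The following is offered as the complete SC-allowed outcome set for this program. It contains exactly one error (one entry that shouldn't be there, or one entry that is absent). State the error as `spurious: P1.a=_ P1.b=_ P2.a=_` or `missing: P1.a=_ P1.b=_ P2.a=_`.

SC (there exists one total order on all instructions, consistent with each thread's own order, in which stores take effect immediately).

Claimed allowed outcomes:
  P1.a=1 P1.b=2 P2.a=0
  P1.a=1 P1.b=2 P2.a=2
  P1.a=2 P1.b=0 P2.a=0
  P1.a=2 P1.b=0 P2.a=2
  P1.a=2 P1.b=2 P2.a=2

outcome vector order: (P1.a,P1.b,P2.a)
under SC → (1,2,0); (1,2,2); (2,0,0); (2,0,2); (2,2,0); (2,2,2)
SC∖claimed = {(2,2,0)}

missing: P1.a=2 P1.b=2 P2.a=0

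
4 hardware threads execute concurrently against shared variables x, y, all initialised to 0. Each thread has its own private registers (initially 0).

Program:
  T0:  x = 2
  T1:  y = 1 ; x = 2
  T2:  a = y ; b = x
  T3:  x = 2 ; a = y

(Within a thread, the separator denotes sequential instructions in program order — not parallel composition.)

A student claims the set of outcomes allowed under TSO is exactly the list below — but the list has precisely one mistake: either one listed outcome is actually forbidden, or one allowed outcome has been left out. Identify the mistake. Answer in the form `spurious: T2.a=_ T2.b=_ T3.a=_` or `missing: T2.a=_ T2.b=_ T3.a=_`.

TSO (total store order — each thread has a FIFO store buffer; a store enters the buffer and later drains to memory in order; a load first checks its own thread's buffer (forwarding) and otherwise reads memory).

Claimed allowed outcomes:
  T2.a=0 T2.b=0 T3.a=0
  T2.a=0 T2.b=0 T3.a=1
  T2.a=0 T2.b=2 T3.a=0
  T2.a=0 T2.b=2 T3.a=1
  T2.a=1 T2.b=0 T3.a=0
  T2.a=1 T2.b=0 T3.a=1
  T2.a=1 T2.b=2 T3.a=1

outcome vector order: (T2.a,T2.b,T3.a)
TSO (8): 0/0/0, 0/0/1, 0/2/0, 0/2/1, 1/0/0, 1/0/1, 1/2/0, 1/2/1
TSO∖claimed = {1/2/0}

missing: T2.a=1 T2.b=2 T3.a=0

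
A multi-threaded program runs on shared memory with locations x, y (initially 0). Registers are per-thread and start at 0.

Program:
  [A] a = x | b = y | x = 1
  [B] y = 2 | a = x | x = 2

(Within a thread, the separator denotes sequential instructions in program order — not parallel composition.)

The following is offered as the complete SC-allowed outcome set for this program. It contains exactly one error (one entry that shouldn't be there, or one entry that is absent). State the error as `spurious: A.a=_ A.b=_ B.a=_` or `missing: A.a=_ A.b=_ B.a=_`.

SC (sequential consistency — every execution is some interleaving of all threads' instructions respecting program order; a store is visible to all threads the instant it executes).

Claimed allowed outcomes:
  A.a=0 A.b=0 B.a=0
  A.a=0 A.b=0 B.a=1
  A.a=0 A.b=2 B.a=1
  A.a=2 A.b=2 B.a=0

outcome vector order: (A.a,A.b,B.a)
SC (5): 0/0/0, 0/0/1, 0/2/0, 0/2/1, 2/2/0
SC∖claimed = {0/2/0}

missing: A.a=0 A.b=2 B.a=0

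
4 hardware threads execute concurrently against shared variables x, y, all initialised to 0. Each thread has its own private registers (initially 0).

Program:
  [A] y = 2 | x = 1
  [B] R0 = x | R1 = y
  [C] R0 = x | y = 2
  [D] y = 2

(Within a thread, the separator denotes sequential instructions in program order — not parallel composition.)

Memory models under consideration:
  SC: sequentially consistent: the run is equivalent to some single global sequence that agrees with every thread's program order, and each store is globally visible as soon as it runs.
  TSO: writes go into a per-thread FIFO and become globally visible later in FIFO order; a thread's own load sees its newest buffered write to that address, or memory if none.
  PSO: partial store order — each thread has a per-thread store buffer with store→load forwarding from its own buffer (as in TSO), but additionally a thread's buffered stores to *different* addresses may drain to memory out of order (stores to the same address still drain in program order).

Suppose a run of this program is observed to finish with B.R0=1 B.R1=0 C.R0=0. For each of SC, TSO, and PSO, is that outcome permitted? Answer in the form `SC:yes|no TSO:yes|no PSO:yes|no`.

SC:no TSO:no PSO:yes

outcome vector order: (B.R0,B.R1,C.R0)
SC: 6 outcomes — {000; 001; 020; 021; 120; 121}
TSO: 6 outcomes — {000; 001; 020; 021; 120; 121}
PSO: 8 outcomes — {000; 001; 020; 021; 100; 101; 120; 121}
target 100 ∈ {PSO}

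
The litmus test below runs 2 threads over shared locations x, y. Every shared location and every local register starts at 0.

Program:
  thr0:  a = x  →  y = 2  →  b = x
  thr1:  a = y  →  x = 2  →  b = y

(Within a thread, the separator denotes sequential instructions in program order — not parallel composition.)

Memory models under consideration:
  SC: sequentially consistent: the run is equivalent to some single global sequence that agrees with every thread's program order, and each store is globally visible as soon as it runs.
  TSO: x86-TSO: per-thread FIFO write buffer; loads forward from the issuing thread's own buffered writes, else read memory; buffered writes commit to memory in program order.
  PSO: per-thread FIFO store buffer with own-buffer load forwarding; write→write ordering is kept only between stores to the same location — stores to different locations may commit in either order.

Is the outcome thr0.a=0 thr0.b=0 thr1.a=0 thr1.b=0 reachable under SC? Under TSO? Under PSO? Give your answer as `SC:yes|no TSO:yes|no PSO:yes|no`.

SC:no TSO:yes PSO:yes

outcome vector order: (thr0.a,thr0.b,thr1.a,thr1.b)
SC: 7 outcomes — {0/0/0/2, 0/0/2/2, 0/2/0/0, 0/2/0/2, 0/2/2/2, 2/2/0/0, 2/2/0/2}
TSO: 8 outcomes — {0/0/0/0, 0/0/0/2, 0/0/2/2, 0/2/0/0, 0/2/0/2, 0/2/2/2, 2/2/0/0, 2/2/0/2}
PSO: 8 outcomes — {0/0/0/0, 0/0/0/2, 0/0/2/2, 0/2/0/0, 0/2/0/2, 0/2/2/2, 2/2/0/0, 2/2/0/2}
target 0/0/0/0 ∈ {TSO,PSO}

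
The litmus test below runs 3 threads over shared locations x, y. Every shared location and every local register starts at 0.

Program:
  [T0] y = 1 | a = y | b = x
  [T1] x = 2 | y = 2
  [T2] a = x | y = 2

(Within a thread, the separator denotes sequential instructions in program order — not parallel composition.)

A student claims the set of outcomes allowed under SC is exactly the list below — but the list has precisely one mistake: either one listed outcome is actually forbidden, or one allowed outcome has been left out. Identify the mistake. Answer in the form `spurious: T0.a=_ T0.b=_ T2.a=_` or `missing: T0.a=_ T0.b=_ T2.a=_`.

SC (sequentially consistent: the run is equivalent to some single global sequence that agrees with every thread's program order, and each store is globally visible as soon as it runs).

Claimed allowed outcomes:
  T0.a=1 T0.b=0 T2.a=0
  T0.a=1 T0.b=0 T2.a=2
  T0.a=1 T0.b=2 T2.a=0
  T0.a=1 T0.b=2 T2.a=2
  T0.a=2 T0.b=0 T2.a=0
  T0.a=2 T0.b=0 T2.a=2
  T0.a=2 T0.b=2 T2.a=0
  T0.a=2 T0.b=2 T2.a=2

outcome vector order: (T0.a,T0.b,T2.a)
SC (7): <1 0 0>, <1 0 2>, <1 2 0>, <1 2 2>, <2 0 0>, <2 2 0>, <2 2 2>
claimed∖SC = {<2 0 2>}

spurious: T0.a=2 T0.b=0 T2.a=2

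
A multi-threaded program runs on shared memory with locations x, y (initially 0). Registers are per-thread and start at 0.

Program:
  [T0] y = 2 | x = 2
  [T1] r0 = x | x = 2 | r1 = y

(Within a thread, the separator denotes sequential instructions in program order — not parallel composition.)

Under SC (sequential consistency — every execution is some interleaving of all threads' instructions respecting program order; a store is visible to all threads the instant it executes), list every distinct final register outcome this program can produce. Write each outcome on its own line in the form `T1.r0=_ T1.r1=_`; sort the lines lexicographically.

T1.r0=0 T1.r1=0
T1.r0=0 T1.r1=2
T1.r0=2 T1.r1=2

outcome vector order: (T1.r0,T1.r1)
|SC outcomes| = 3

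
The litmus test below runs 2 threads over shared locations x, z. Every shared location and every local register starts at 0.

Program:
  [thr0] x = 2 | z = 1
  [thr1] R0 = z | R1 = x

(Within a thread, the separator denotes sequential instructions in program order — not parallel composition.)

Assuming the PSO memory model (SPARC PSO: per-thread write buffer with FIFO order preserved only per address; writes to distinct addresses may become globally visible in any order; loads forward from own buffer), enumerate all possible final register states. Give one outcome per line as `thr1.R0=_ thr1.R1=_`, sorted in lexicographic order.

thr1.R0=0 thr1.R1=0
thr1.R0=0 thr1.R1=2
thr1.R0=1 thr1.R1=0
thr1.R0=1 thr1.R1=2

outcome vector order: (thr1.R0,thr1.R1)
|PSO outcomes| = 4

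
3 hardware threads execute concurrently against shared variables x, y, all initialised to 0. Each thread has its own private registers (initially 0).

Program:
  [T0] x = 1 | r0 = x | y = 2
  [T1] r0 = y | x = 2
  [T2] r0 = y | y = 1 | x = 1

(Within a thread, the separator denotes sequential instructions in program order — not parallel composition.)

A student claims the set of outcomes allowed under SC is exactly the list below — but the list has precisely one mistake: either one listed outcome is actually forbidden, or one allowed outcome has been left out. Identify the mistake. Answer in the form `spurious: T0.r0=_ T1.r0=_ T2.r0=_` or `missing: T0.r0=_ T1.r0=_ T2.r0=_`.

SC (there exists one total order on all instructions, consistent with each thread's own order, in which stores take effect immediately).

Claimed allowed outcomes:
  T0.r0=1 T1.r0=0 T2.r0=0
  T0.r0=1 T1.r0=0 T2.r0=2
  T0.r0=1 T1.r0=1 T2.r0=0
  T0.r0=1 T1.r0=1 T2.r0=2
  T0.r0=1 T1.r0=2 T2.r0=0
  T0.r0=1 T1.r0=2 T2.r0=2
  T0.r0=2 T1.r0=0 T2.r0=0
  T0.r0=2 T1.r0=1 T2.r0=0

outcome vector order: (T0.r0,T1.r0,T2.r0)
under SC → 100, 102, 110, 112, 120, 122, 200, 202, 210
SC∖claimed = {202}

missing: T0.r0=2 T1.r0=0 T2.r0=2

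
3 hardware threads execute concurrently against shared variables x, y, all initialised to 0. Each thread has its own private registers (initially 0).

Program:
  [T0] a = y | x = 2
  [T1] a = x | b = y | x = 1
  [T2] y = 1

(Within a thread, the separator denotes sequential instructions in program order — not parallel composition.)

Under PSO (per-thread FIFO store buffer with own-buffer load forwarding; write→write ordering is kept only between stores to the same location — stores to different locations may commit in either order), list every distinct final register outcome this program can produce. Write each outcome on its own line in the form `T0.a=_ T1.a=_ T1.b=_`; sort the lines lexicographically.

outcome vector order: (T0.a,T1.a,T1.b)
|PSO outcomes| = 7

T0.a=0 T1.a=0 T1.b=0
T0.a=0 T1.a=0 T1.b=1
T0.a=0 T1.a=2 T1.b=0
T0.a=0 T1.a=2 T1.b=1
T0.a=1 T1.a=0 T1.b=0
T0.a=1 T1.a=0 T1.b=1
T0.a=1 T1.a=2 T1.b=1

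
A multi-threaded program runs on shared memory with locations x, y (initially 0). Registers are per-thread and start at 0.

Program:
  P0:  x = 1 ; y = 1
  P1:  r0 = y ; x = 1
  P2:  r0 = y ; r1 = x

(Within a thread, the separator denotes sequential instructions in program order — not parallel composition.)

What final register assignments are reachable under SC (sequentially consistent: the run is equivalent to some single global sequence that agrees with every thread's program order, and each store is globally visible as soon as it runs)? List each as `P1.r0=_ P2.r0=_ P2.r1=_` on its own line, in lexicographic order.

P1.r0=0 P2.r0=0 P2.r1=0
P1.r0=0 P2.r0=0 P2.r1=1
P1.r0=0 P2.r0=1 P2.r1=1
P1.r0=1 P2.r0=0 P2.r1=0
P1.r0=1 P2.r0=0 P2.r1=1
P1.r0=1 P2.r0=1 P2.r1=1

outcome vector order: (P1.r0,P2.r0,P2.r1)
|SC outcomes| = 6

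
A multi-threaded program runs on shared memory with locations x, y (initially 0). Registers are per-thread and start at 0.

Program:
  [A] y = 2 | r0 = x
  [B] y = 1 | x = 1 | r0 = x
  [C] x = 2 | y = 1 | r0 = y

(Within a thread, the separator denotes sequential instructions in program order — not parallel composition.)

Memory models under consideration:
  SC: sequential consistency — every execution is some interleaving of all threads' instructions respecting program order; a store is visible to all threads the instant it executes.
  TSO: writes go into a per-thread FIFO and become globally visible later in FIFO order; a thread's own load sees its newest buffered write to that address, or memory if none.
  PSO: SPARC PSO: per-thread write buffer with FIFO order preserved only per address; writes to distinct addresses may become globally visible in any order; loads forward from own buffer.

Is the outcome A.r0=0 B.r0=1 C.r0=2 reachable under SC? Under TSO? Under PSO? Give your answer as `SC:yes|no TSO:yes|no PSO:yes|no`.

SC:no TSO:yes PSO:yes

outcome vector order: (A.r0,B.r0,C.r0)
[SC] allowed = {011; 021; 111; 112; 121; 211; 212; 221; 222}
[TSO] allowed = {011; 012; 021; 022; 111; 112; 121; 122; 211; 212; 221; 222}
[PSO] allowed = {011; 012; 021; 022; 111; 112; 121; 122; 211; 212; 221; 222}
target 012 ∈ {TSO,PSO}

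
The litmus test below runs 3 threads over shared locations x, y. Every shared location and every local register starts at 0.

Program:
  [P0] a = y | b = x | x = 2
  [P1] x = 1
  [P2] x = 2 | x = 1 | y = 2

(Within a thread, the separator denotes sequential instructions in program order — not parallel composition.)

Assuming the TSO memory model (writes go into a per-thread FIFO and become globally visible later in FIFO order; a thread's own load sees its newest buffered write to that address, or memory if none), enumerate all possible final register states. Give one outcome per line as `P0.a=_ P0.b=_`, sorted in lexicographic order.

P0.a=0 P0.b=0
P0.a=0 P0.b=1
P0.a=0 P0.b=2
P0.a=2 P0.b=1

outcome vector order: (P0.a,P0.b)
|TSO outcomes| = 4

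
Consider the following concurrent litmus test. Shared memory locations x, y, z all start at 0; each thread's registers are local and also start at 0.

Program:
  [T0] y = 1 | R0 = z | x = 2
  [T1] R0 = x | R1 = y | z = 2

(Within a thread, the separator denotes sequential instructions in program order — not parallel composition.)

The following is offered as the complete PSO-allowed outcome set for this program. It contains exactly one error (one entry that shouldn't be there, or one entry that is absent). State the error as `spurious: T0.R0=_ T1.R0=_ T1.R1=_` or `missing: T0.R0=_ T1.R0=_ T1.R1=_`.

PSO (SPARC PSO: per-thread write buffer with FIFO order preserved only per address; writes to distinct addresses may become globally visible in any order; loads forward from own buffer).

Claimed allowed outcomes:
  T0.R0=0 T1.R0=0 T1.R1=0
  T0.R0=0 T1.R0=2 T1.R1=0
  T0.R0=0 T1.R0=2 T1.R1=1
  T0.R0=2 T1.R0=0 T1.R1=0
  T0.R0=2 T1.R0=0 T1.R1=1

missing: T0.R0=0 T1.R0=0 T1.R1=1

outcome vector order: (T0.R0,T1.R0,T1.R1)
PSO: 6 outcomes — {0/0/0 0/0/1 0/2/0 0/2/1 2/0/0 2/0/1}
PSO∖claimed = {0/0/1}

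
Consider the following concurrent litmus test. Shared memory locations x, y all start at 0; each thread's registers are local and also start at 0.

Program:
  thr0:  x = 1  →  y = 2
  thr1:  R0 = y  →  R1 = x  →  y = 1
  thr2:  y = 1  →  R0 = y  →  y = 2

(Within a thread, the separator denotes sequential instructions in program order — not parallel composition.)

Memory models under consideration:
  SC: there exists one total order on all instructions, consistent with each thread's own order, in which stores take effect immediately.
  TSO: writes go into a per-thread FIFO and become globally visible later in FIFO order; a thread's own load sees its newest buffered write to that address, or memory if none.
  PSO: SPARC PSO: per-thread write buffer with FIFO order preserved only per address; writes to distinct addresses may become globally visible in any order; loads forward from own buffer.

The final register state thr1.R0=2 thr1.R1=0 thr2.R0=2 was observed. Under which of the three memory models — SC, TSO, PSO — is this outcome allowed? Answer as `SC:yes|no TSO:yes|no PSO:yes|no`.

SC:no TSO:no PSO:yes

outcome vector order: (thr1.R0,thr1.R1,thr2.R0)
SC: 11 outcomes — {(0,0,1); (0,0,2); (0,1,1); (0,1,2); (1,0,1); (1,0,2); (1,1,1); (1,1,2); (2,0,1); (2,1,1); (2,1,2)}
TSO: 11 outcomes — {(0,0,1); (0,0,2); (0,1,1); (0,1,2); (1,0,1); (1,0,2); (1,1,1); (1,1,2); (2,0,1); (2,1,1); (2,1,2)}
PSO: 12 outcomes — {(0,0,1); (0,0,2); (0,1,1); (0,1,2); (1,0,1); (1,0,2); (1,1,1); (1,1,2); (2,0,1); (2,0,2); (2,1,1); (2,1,2)}
target (2,0,2) ∈ {PSO}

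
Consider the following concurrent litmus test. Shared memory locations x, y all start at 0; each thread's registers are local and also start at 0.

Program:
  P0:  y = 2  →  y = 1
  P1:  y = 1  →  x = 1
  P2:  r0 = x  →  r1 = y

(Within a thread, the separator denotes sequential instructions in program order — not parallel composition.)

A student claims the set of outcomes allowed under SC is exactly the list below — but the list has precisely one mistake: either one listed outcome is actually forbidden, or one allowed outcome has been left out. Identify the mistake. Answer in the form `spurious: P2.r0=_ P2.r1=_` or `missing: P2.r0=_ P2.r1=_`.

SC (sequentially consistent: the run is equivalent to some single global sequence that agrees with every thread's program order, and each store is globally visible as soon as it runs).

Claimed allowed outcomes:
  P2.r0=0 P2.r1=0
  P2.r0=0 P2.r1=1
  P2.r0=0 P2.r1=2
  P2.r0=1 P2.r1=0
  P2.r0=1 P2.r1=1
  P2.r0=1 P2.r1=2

spurious: P2.r0=1 P2.r1=0

outcome vector order: (P2.r0,P2.r1)
under SC → 0/0 0/1 0/2 1/1 1/2
claimed∖SC = {1/0}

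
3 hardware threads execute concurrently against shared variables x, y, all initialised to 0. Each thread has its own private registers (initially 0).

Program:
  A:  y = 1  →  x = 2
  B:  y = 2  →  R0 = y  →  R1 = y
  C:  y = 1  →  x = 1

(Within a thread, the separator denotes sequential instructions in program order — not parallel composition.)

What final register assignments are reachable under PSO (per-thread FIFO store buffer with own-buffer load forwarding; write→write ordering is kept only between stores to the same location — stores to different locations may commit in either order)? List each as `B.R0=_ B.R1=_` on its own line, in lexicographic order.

B.R0=1 B.R1=1
B.R0=2 B.R1=1
B.R0=2 B.R1=2

outcome vector order: (B.R0,B.R1)
|PSO outcomes| = 3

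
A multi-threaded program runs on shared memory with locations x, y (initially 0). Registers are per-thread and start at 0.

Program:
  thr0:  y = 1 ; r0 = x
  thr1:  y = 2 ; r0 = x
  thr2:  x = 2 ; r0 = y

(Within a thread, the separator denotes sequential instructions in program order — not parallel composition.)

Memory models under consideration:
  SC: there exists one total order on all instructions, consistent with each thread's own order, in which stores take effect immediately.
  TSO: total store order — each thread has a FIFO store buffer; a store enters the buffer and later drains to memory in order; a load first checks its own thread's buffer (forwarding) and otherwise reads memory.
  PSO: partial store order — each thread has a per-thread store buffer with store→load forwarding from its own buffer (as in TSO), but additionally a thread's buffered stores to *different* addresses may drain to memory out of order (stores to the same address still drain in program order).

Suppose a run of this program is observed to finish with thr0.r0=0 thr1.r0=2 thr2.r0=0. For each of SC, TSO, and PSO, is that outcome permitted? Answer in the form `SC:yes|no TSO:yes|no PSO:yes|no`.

SC:no TSO:yes PSO:yes

outcome vector order: (thr0.r0,thr1.r0,thr2.r0)
SC (9): (0,0,1) (0,0,2) (0,2,1) (0,2,2) (2,0,1) (2,0,2) (2,2,0) (2,2,1) (2,2,2)
TSO (12): (0,0,0) (0,0,1) (0,0,2) (0,2,0) (0,2,1) (0,2,2) (2,0,0) (2,0,1) (2,0,2) (2,2,0) (2,2,1) (2,2,2)
PSO (12): (0,0,0) (0,0,1) (0,0,2) (0,2,0) (0,2,1) (0,2,2) (2,0,0) (2,0,1) (2,0,2) (2,2,0) (2,2,1) (2,2,2)
target (0,2,0) ∈ {TSO,PSO}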